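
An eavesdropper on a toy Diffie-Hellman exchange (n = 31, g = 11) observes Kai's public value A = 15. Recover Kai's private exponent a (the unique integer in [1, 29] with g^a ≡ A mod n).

Try successive powers of 11 modulo 31:
11^1 ≡ 11
11^2 ≡ 28
11^3 ≡ 29
11^4 ≡ 9
11^5 ≡ 6
11^6 ≡ 4
11^7 ≡ 13
11^8 ≡ 19
11^9 ≡ 23
11^10 ≡ 5
11^11 ≡ 24
11^12 ≡ 16
11^13 ≡ 21
11^14 ≡ 14
11^15 ≡ 30
11^16 ≡ 20
11^17 ≡ 3
11^18 ≡ 2
11^19 ≡ 22
11^20 ≡ 25
11^21 ≡ 27
11^22 ≡ 18
11^23 ≡ 12
11^24 ≡ 8
11^25 ≡ 26
11^26 ≡ 7
11^27 ≡ 15
Found: a = 27.

27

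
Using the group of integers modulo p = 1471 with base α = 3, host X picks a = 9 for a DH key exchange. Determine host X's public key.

Public value = 3^9 mod 1471.
3^1 ≡ 3 (mod 1471)
3^2 = (3^1)^2 ≡ 3^2 = 9 ≡ 9 (mod 1471)
3^4 = (3^2)^2 ≡ 9^2 = 81 ≡ 81 (mod 1471)
3^8 = (3^4)^2 ≡ 81^2 = 6561 ≡ 677 (mod 1471)
3^9 = 3^8 · 3^1 ≡ 677 · 3 ≡ 560 (mod 1471).

560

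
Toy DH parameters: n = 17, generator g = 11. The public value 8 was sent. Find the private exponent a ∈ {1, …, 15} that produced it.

6

Try successive powers of 11 modulo 17:
11^1 ≡ 11
11^2 ≡ 2
11^3 ≡ 5
11^4 ≡ 4
11^5 ≡ 10
11^6 ≡ 8
Found: a = 6.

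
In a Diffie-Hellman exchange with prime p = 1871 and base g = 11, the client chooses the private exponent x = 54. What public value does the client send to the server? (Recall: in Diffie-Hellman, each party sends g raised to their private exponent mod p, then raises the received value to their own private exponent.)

1850

Public value = 11^54 (mod 1871).
11^1 ≡ 11 (mod 1871)
11^2 = (11^1)^2 ≡ 11^2 = 121 ≡ 121 (mod 1871)
11^4 = (11^2)^2 ≡ 121^2 = 14641 ≡ 1544 (mod 1871)
11^8 = (11^4)^2 ≡ 1544^2 = 2383936 ≡ 282 (mod 1871)
11^16 = (11^8)^2 ≡ 282^2 = 79524 ≡ 942 (mod 1871)
11^32 = (11^16)^2 ≡ 942^2 = 887364 ≡ 510 (mod 1871)
11^54 = 11^32 · 11^16 · 11^4 · 11^2 ≡ 510 · 942 · 1544 · 121 ≡ 1850 (mod 1871).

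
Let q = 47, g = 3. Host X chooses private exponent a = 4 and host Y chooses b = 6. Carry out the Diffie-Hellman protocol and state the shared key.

Host Y sends B = g^b mod q = 3^6 mod 47.
3^1 ≡ 3 (mod 47)
3^2 = (3^1)^2 ≡ 3^2 = 9 ≡ 9 (mod 47)
3^4 = (3^2)^2 ≡ 9^2 = 81 ≡ 34 (mod 47)
3^6 = 3^4 · 3^2 ≡ 34 · 9 ≡ 24 (mod 47).
So B = 24. Host X then computes K = B^a mod q = 24^4 mod 47.
24^1 ≡ 24 (mod 47)
24^2 = (24^1)^2 ≡ 24^2 = 576 ≡ 12 (mod 47)
24^4 = (24^2)^2 ≡ 12^2 = 144 ≡ 3 (mod 47)

3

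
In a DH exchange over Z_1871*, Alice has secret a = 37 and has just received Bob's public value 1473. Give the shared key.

531

Shared key K = 1473^37 mod 1871.
1473^1 ≡ 1473 (mod 1871)
1473^2 = (1473^1)^2 ≡ 1473^2 = 2169729 ≡ 1240 (mod 1871)
1473^4 = (1473^2)^2 ≡ 1240^2 = 1537600 ≡ 1509 (mod 1871)
1473^8 = (1473^4)^2 ≡ 1509^2 = 2277081 ≡ 74 (mod 1871)
1473^16 = (1473^8)^2 ≡ 74^2 = 5476 ≡ 1734 (mod 1871)
1473^32 = (1473^16)^2 ≡ 1734^2 = 3006756 ≡ 59 (mod 1871)
1473^37 = 1473^32 · 1473^4 · 1473^1 ≡ 59 · 1509 · 1473 ≡ 531 (mod 1871).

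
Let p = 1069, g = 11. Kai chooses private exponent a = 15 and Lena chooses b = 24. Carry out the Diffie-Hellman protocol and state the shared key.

913

Kai sends A = g^a mod p = 11^15 mod 1069.
11^1 ≡ 11 (mod 1069)
11^2 = (11^1)^2 ≡ 11^2 = 121 ≡ 121 (mod 1069)
11^4 = (11^2)^2 ≡ 121^2 = 14641 ≡ 744 (mod 1069)
11^8 = (11^4)^2 ≡ 744^2 = 553536 ≡ 863 (mod 1069)
11^15 = 11^8 · 11^4 · 11^2 · 11^1 ≡ 863 · 744 · 121 · 11 ≡ 748 (mod 1069).
So A = 748. Lena then computes K = A^b mod p = 748^24 mod 1069.
748^1 ≡ 748 (mod 1069)
748^2 = (748^1)^2 ≡ 748^2 = 559504 ≡ 417 (mod 1069)
748^4 = (748^2)^2 ≡ 417^2 = 173889 ≡ 711 (mod 1069)
748^8 = (748^4)^2 ≡ 711^2 = 505521 ≡ 953 (mod 1069)
748^16 = (748^8)^2 ≡ 953^2 = 908209 ≡ 628 (mod 1069)
748^24 = 748^16 · 748^8 ≡ 628 · 953 ≡ 913 (mod 1069).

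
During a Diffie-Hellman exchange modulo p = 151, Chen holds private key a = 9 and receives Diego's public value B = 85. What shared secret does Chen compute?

Shared key K = 85^9 mod 151.
85^1 ≡ 85 (mod 151)
85^2 = (85^1)^2 ≡ 85^2 = 7225 ≡ 128 (mod 151)
85^4 = (85^2)^2 ≡ 128^2 = 16384 ≡ 76 (mod 151)
85^8 = (85^4)^2 ≡ 76^2 = 5776 ≡ 38 (mod 151)
85^9 = 85^8 · 85^1 ≡ 38 · 85 ≡ 59 (mod 151).

59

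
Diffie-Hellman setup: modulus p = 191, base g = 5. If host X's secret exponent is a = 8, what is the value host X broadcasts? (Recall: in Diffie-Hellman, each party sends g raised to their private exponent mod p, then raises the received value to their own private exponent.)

Public value = 5^8 mod 191.
5^1 ≡ 5 (mod 191)
5^2 = (5^1)^2 ≡ 5^2 = 25 ≡ 25 (mod 191)
5^4 = (5^2)^2 ≡ 25^2 = 625 ≡ 52 (mod 191)
5^8 = (5^4)^2 ≡ 52^2 = 2704 ≡ 30 (mod 191)

30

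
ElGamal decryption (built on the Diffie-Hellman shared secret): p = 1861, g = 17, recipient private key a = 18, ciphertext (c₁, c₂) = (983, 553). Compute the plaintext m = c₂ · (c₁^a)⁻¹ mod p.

Shared mask s = c₁^a mod p = 983^18 mod 1861.
983^1 ≡ 983 (mod 1861)
983^2 = (983^1)^2 ≡ 983^2 = 966289 ≡ 430 (mod 1861)
983^4 = (983^2)^2 ≡ 430^2 = 184900 ≡ 661 (mod 1861)
983^8 = (983^4)^2 ≡ 661^2 = 436921 ≡ 1447 (mod 1861)
983^16 = (983^8)^2 ≡ 1447^2 = 2093809 ≡ 184 (mod 1861)
983^18 = 983^16 · 983^2 ≡ 184 · 430 ≡ 958 (mod 1861).
So s = 958; s⁻¹ ≡ 1455 (mod 1861).
m = c₂ · s⁻¹ mod 1861 = 553 · 1455 mod 1861 = 663.

663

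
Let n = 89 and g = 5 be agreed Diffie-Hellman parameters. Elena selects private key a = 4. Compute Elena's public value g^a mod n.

Public value = 5^4 mod 89.
5^1 ≡ 5 (mod 89)
5^2 = (5^1)^2 ≡ 5^2 = 25 ≡ 25 (mod 89)
5^4 = (5^2)^2 ≡ 25^2 = 625 ≡ 2 (mod 89)

2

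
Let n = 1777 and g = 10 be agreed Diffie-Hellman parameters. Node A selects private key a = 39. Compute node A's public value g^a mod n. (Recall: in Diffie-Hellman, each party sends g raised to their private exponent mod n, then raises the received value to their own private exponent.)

1628

Public value = 10^39 mod 1777.
10^1 ≡ 10 (mod 1777)
10^2 = (10^1)^2 ≡ 10^2 = 100 ≡ 100 (mod 1777)
10^4 = (10^2)^2 ≡ 100^2 = 10000 ≡ 1115 (mod 1777)
10^8 = (10^4)^2 ≡ 1115^2 = 1243225 ≡ 1102 (mod 1777)
10^16 = (10^8)^2 ≡ 1102^2 = 1214404 ≡ 713 (mod 1777)
10^32 = (10^16)^2 ≡ 713^2 = 508369 ≡ 147 (mod 1777)
10^39 = 10^32 · 10^4 · 10^2 · 10^1 ≡ 147 · 1115 · 100 · 10 ≡ 1628 (mod 1777).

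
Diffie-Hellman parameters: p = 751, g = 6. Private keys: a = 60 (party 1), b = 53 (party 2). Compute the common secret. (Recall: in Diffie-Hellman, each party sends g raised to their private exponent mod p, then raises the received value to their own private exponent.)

53

Party 2 sends B = g^b mod p = 6^53 mod 751.
6^1 ≡ 6 (mod 751)
6^2 = (6^1)^2 ≡ 6^2 = 36 ≡ 36 (mod 751)
6^4 = (6^2)^2 ≡ 36^2 = 1296 ≡ 545 (mod 751)
6^8 = (6^4)^2 ≡ 545^2 = 297025 ≡ 380 (mod 751)
6^16 = (6^8)^2 ≡ 380^2 = 144400 ≡ 208 (mod 751)
6^32 = (6^16)^2 ≡ 208^2 = 43264 ≡ 457 (mod 751)
6^53 = 6^32 · 6^16 · 6^4 · 6^1 ≡ 457 · 208 · 545 · 6 ≡ 228 (mod 751).
So B = 228. Party 1 then computes K = B^a mod p = 228^60 mod 751.
228^1 ≡ 228 (mod 751)
228^2 = (228^1)^2 ≡ 228^2 = 51984 ≡ 165 (mod 751)
228^4 = (228^2)^2 ≡ 165^2 = 27225 ≡ 189 (mod 751)
228^8 = (228^4)^2 ≡ 189^2 = 35721 ≡ 424 (mod 751)
228^16 = (228^8)^2 ≡ 424^2 = 179776 ≡ 287 (mod 751)
228^32 = (228^16)^2 ≡ 287^2 = 82369 ≡ 510 (mod 751)
228^60 = 228^32 · 228^16 · 228^8 · 228^4 ≡ 510 · 287 · 424 · 189 ≡ 53 (mod 751).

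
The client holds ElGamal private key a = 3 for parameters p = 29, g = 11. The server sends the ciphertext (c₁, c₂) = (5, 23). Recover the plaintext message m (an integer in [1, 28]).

9

Shared mask s = c₁^a mod p = 5^3 mod 29.
5^1 ≡ 5 (mod 29)
5^2 = (5^1)^2 ≡ 5^2 = 25 ≡ 25 (mod 29)
5^3 = 5^2 · 5^1 ≡ 25 · 5 ≡ 9 (mod 29).
So s = 9; s⁻¹ ≡ 13 (mod 29).
m = c₂ · s⁻¹ mod 29 = 23 · 13 mod 29 = 9.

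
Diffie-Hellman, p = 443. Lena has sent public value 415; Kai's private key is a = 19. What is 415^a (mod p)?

316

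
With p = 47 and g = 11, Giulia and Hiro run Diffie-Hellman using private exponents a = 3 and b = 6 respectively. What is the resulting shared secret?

34

Hiro sends B = g^b mod p = 11^6 mod 47.
11^1 ≡ 11 (mod 47)
11^2 = (11^1)^2 ≡ 11^2 = 121 ≡ 27 (mod 47)
11^4 = (11^2)^2 ≡ 27^2 = 729 ≡ 24 (mod 47)
11^6 = 11^4 · 11^2 ≡ 24 · 27 ≡ 37 (mod 47).
So B = 37. Giulia then computes K = B^a mod p = 37^3 mod 47.
37^1 ≡ 37 (mod 47)
37^2 = (37^1)^2 ≡ 37^2 = 1369 ≡ 6 (mod 47)
37^3 = 37^2 · 37^1 ≡ 6 · 37 ≡ 34 (mod 47).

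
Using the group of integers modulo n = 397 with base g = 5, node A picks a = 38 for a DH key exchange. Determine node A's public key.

Public value = 5^38 mod 397.
5^1 ≡ 5 (mod 397)
5^2 = (5^1)^2 ≡ 5^2 = 25 ≡ 25 (mod 397)
5^4 = (5^2)^2 ≡ 25^2 = 625 ≡ 228 (mod 397)
5^8 = (5^4)^2 ≡ 228^2 = 51984 ≡ 374 (mod 397)
5^16 = (5^8)^2 ≡ 374^2 = 139876 ≡ 132 (mod 397)
5^32 = (5^16)^2 ≡ 132^2 = 17424 ≡ 353 (mod 397)
5^38 = 5^32 · 5^4 · 5^2 ≡ 353 · 228 · 25 ≡ 104 (mod 397).

104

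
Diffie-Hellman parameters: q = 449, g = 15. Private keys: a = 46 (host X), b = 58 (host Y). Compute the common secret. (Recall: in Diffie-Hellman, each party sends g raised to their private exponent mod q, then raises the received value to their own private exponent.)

126

Host Y sends B = g^b mod q = 15^58 mod 449.
15^1 ≡ 15 (mod 449)
15^2 = (15^1)^2 ≡ 15^2 = 225 ≡ 225 (mod 449)
15^4 = (15^2)^2 ≡ 225^2 = 50625 ≡ 337 (mod 449)
15^8 = (15^4)^2 ≡ 337^2 = 113569 ≡ 421 (mod 449)
15^16 = (15^8)^2 ≡ 421^2 = 177241 ≡ 335 (mod 449)
15^32 = (15^16)^2 ≡ 335^2 = 112225 ≡ 424 (mod 449)
15^58 = 15^32 · 15^16 · 15^8 · 15^2 ≡ 424 · 335 · 421 · 225 ≡ 61 (mod 449).
So B = 61. Host X then computes K = B^a mod q = 61^46 mod 449.
61^1 ≡ 61 (mod 449)
61^2 = (61^1)^2 ≡ 61^2 = 3721 ≡ 129 (mod 449)
61^4 = (61^2)^2 ≡ 129^2 = 16641 ≡ 28 (mod 449)
61^8 = (61^4)^2 ≡ 28^2 = 784 ≡ 335 (mod 449)
61^16 = (61^8)^2 ≡ 335^2 = 112225 ≡ 424 (mod 449)
61^32 = (61^16)^2 ≡ 424^2 = 179776 ≡ 176 (mod 449)
61^46 = 61^32 · 61^8 · 61^4 · 61^2 ≡ 176 · 335 · 28 · 129 ≡ 126 (mod 449).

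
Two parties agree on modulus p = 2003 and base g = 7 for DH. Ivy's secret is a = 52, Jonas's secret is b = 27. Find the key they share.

Jonas sends B = g^b mod p = 7^27 mod 2003.
7^1 ≡ 7 (mod 2003)
7^2 = (7^1)^2 ≡ 7^2 = 49 ≡ 49 (mod 2003)
7^4 = (7^2)^2 ≡ 49^2 = 2401 ≡ 398 (mod 2003)
7^8 = (7^4)^2 ≡ 398^2 = 158404 ≡ 167 (mod 2003)
7^16 = (7^8)^2 ≡ 167^2 = 27889 ≡ 1850 (mod 2003)
7^27 = 7^16 · 7^8 · 7^2 · 7^1 ≡ 1850 · 167 · 49 · 7 ≡ 1135 (mod 2003).
So B = 1135. Ivy then computes K = B^a mod p = 1135^52 mod 2003.
1135^1 ≡ 1135 (mod 2003)
1135^2 = (1135^1)^2 ≡ 1135^2 = 1288225 ≡ 296 (mod 2003)
1135^4 = (1135^2)^2 ≡ 296^2 = 87616 ≡ 1487 (mod 2003)
1135^8 = (1135^4)^2 ≡ 1487^2 = 2211169 ≡ 1860 (mod 2003)
1135^16 = (1135^8)^2 ≡ 1860^2 = 3459600 ≡ 419 (mod 2003)
1135^32 = (1135^16)^2 ≡ 419^2 = 175561 ≡ 1300 (mod 2003)
1135^52 = 1135^32 · 1135^16 · 1135^4 ≡ 1300 · 419 · 1487 ≡ 1769 (mod 2003).

1769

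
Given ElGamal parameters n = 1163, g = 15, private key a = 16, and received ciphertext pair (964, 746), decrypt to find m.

873

Shared mask s = c₁^a mod n = 964^16 mod 1163.
964^1 ≡ 964 (mod 1163)
964^2 = (964^1)^2 ≡ 964^2 = 929296 ≡ 59 (mod 1163)
964^4 = (964^2)^2 ≡ 59^2 = 3481 ≡ 1155 (mod 1163)
964^8 = (964^4)^2 ≡ 1155^2 = 1334025 ≡ 64 (mod 1163)
964^16 = (964^8)^2 ≡ 64^2 = 4096 ≡ 607 (mod 1163)
So s = 607; s⁻¹ ≡ 935 (mod 1163).
m = c₂ · s⁻¹ mod 1163 = 746 · 935 mod 1163 = 873.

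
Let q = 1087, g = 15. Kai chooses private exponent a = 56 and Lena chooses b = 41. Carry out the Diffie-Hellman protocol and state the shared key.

682

Lena sends B = g^b mod q = 15^41 mod 1087.
15^1 ≡ 15 (mod 1087)
15^2 = (15^1)^2 ≡ 15^2 = 225 ≡ 225 (mod 1087)
15^4 = (15^2)^2 ≡ 225^2 = 50625 ≡ 623 (mod 1087)
15^8 = (15^4)^2 ≡ 623^2 = 388129 ≡ 70 (mod 1087)
15^16 = (15^8)^2 ≡ 70^2 = 4900 ≡ 552 (mod 1087)
15^32 = (15^16)^2 ≡ 552^2 = 304704 ≡ 344 (mod 1087)
15^41 = 15^32 · 15^8 · 15^1 ≡ 344 · 70 · 15 ≡ 316 (mod 1087).
So B = 316. Kai then computes K = B^a mod q = 316^56 mod 1087.
316^1 ≡ 316 (mod 1087)
316^2 = (316^1)^2 ≡ 316^2 = 99856 ≡ 939 (mod 1087)
316^4 = (316^2)^2 ≡ 939^2 = 881721 ≡ 164 (mod 1087)
316^8 = (316^4)^2 ≡ 164^2 = 26896 ≡ 808 (mod 1087)
316^16 = (316^8)^2 ≡ 808^2 = 652864 ≡ 664 (mod 1087)
316^32 = (316^16)^2 ≡ 664^2 = 440896 ≡ 661 (mod 1087)
316^56 = 316^32 · 316^16 · 316^8 ≡ 661 · 664 · 808 ≡ 682 (mod 1087).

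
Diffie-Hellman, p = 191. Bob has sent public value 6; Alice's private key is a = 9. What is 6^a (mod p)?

154

Shared key K = 6^9 mod 191.
6^1 ≡ 6 (mod 191)
6^2 = (6^1)^2 ≡ 6^2 = 36 ≡ 36 (mod 191)
6^4 = (6^2)^2 ≡ 36^2 = 1296 ≡ 150 (mod 191)
6^8 = (6^4)^2 ≡ 150^2 = 22500 ≡ 153 (mod 191)
6^9 = 6^8 · 6^1 ≡ 153 · 6 ≡ 154 (mod 191).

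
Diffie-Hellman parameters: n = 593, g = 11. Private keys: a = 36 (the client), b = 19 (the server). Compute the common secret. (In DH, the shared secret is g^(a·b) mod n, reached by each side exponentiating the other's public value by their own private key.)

113

The client sends A = g^a mod n = 11^36 mod 593.
11^1 ≡ 11 (mod 593)
11^2 = (11^1)^2 ≡ 11^2 = 121 ≡ 121 (mod 593)
11^4 = (11^2)^2 ≡ 121^2 = 14641 ≡ 409 (mod 593)
11^8 = (11^4)^2 ≡ 409^2 = 167281 ≡ 55 (mod 593)
11^16 = (11^8)^2 ≡ 55^2 = 3025 ≡ 60 (mod 593)
11^32 = (11^16)^2 ≡ 60^2 = 3600 ≡ 42 (mod 593)
11^36 = 11^32 · 11^4 ≡ 42 · 409 ≡ 574 (mod 593).
So A = 574. The server then computes K = A^b mod n = 574^19 mod 593.
574^1 ≡ 574 (mod 593)
574^2 = (574^1)^2 ≡ 574^2 = 329476 ≡ 361 (mod 593)
574^4 = (574^2)^2 ≡ 361^2 = 130321 ≡ 454 (mod 593)
574^8 = (574^4)^2 ≡ 454^2 = 206116 ≡ 345 (mod 593)
574^16 = (574^8)^2 ≡ 345^2 = 119025 ≡ 425 (mod 593)
574^19 = 574^16 · 574^2 · 574^1 ≡ 425 · 361 · 574 ≡ 113 (mod 593).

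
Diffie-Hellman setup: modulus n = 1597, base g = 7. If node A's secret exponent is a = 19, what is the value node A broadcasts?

Public value = 7^{19} \pmod{1597}.
7^1 ≡ 7 (mod 1597)
7^2 = (7^1)^2 ≡ 7^2 = 49 ≡ 49 (mod 1597)
7^4 = (7^2)^2 ≡ 49^2 = 2401 ≡ 804 (mod 1597)
7^8 = (7^4)^2 ≡ 804^2 = 646416 ≡ 1228 (mod 1597)
7^16 = (7^8)^2 ≡ 1228^2 = 1507984 ≡ 416 (mod 1597)
7^19 = 7^16 · 7^2 · 7^1 ≡ 416 · 49 · 7 ≡ 555 (mod 1597).

555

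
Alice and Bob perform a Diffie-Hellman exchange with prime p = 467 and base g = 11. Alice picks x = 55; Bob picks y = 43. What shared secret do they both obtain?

Alice sends A = g^x mod p = 11^55 mod 467.
11^1 ≡ 11 (mod 467)
11^2 = (11^1)^2 ≡ 11^2 = 121 ≡ 121 (mod 467)
11^4 = (11^2)^2 ≡ 121^2 = 14641 ≡ 164 (mod 467)
11^8 = (11^4)^2 ≡ 164^2 = 26896 ≡ 277 (mod 467)
11^16 = (11^8)^2 ≡ 277^2 = 76729 ≡ 141 (mod 467)
11^32 = (11^16)^2 ≡ 141^2 = 19881 ≡ 267 (mod 467)
11^55 = 11^32 · 11^16 · 11^4 · 11^2 · 11^1 ≡ 267 · 141 · 164 · 121 · 11 ≡ 392 (mod 467).
So A = 392. Bob then computes K = A^y mod p = 392^43 mod 467.
392^1 ≡ 392 (mod 467)
392^2 = (392^1)^2 ≡ 392^2 = 153664 ≡ 21 (mod 467)
392^4 = (392^2)^2 ≡ 21^2 = 441 ≡ 441 (mod 467)
392^8 = (392^4)^2 ≡ 441^2 = 194481 ≡ 209 (mod 467)
392^16 = (392^8)^2 ≡ 209^2 = 43681 ≡ 250 (mod 467)
392^32 = (392^16)^2 ≡ 250^2 = 62500 ≡ 389 (mod 467)
392^43 = 392^32 · 392^8 · 392^2 · 392^1 ≡ 389 · 209 · 21 · 392 ≡ 457 (mod 467).

457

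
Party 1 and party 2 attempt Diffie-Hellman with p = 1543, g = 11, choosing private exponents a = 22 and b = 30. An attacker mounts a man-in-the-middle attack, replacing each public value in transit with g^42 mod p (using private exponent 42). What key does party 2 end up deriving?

1478

Party 2 receives an attacker's public value M = 11^42 mod 1543 instead of the honest one.
11^1 ≡ 11 (mod 1543)
11^2 = (11^1)^2 ≡ 11^2 = 121 ≡ 121 (mod 1543)
11^4 = (11^2)^2 ≡ 121^2 = 14641 ≡ 754 (mod 1543)
11^8 = (11^4)^2 ≡ 754^2 = 568516 ≡ 692 (mod 1543)
11^16 = (11^8)^2 ≡ 692^2 = 478864 ≡ 534 (mod 1543)
11^32 = (11^16)^2 ≡ 534^2 = 285156 ≡ 1244 (mod 1543)
11^42 = 11^32 · 11^8 · 11^2 ≡ 1244 · 692 · 121 ≡ 850 (mod 1543).
So M = 850. Party 2 computes K = M^30 mod 1543.
850^1 ≡ 850 (mod 1543)
850^2 = (850^1)^2 ≡ 850^2 = 722500 ≡ 376 (mod 1543)
850^4 = (850^2)^2 ≡ 376^2 = 141376 ≡ 963 (mod 1543)
850^8 = (850^4)^2 ≡ 963^2 = 927369 ≡ 26 (mod 1543)
850^16 = (850^8)^2 ≡ 26^2 = 676 ≡ 676 (mod 1543)
850^30 = 850^16 · 850^8 · 850^4 · 850^2 ≡ 676 · 26 · 963 · 376 ≡ 1478 (mod 1543).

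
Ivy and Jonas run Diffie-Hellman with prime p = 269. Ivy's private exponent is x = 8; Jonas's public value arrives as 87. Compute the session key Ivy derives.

38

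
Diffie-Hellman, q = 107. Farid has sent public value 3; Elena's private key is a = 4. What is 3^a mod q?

81

Shared key K = 3^4 mod 107.
3^1 ≡ 3 (mod 107)
3^2 = (3^1)^2 ≡ 3^2 = 9 ≡ 9 (mod 107)
3^4 = (3^2)^2 ≡ 9^2 = 81 ≡ 81 (mod 107)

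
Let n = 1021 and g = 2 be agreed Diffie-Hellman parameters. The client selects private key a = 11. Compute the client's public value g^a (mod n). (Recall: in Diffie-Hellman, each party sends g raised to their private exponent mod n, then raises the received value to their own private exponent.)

6

Public value = 2^11 (mod 1021).
2^1 ≡ 2 (mod 1021)
2^2 = (2^1)^2 ≡ 2^2 = 4 ≡ 4 (mod 1021)
2^4 = (2^2)^2 ≡ 4^2 = 16 ≡ 16 (mod 1021)
2^8 = (2^4)^2 ≡ 16^2 = 256 ≡ 256 (mod 1021)
2^11 = 2^8 · 2^2 · 2^1 ≡ 256 · 4 · 2 ≡ 6 (mod 1021).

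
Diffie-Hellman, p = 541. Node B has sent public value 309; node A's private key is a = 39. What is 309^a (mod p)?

252

Shared key K = 309^39 mod 541.
309^1 ≡ 309 (mod 541)
309^2 = (309^1)^2 ≡ 309^2 = 95481 ≡ 265 (mod 541)
309^4 = (309^2)^2 ≡ 265^2 = 70225 ≡ 436 (mod 541)
309^8 = (309^4)^2 ≡ 436^2 = 190096 ≡ 205 (mod 541)
309^16 = (309^8)^2 ≡ 205^2 = 42025 ≡ 368 (mod 541)
309^32 = (309^16)^2 ≡ 368^2 = 135424 ≡ 174 (mod 541)
309^39 = 309^32 · 309^4 · 309^2 · 309^1 ≡ 174 · 436 · 265 · 309 ≡ 252 (mod 541).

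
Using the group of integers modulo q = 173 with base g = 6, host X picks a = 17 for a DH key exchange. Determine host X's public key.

Public value = 6^17 (mod 173).
6^1 ≡ 6 (mod 173)
6^2 = (6^1)^2 ≡ 6^2 = 36 ≡ 36 (mod 173)
6^4 = (6^2)^2 ≡ 36^2 = 1296 ≡ 85 (mod 173)
6^8 = (6^4)^2 ≡ 85^2 = 7225 ≡ 132 (mod 173)
6^16 = (6^8)^2 ≡ 132^2 = 17424 ≡ 124 (mod 173)
6^17 = 6^16 · 6^1 ≡ 124 · 6 ≡ 52 (mod 173).

52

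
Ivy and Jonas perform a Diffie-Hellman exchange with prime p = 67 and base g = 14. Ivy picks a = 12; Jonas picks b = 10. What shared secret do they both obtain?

24

Jonas sends B = g^b mod p = 14^10 mod 67.
14^1 ≡ 14 (mod 67)
14^2 = (14^1)^2 ≡ 14^2 = 196 ≡ 62 (mod 67)
14^4 = (14^2)^2 ≡ 62^2 = 3844 ≡ 25 (mod 67)
14^8 = (14^4)^2 ≡ 25^2 = 625 ≡ 22 (mod 67)
14^10 = 14^8 · 14^2 ≡ 22 · 62 ≡ 24 (mod 67).
So B = 24. Ivy then computes K = B^a mod p = 24^12 mod 67.
24^1 ≡ 24 (mod 67)
24^2 = (24^1)^2 ≡ 24^2 = 576 ≡ 40 (mod 67)
24^4 = (24^2)^2 ≡ 40^2 = 1600 ≡ 59 (mod 67)
24^8 = (24^4)^2 ≡ 59^2 = 3481 ≡ 64 (mod 67)
24^12 = 24^8 · 24^4 ≡ 64 · 59 ≡ 24 (mod 67).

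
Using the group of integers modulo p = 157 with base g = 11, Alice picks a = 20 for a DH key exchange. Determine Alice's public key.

47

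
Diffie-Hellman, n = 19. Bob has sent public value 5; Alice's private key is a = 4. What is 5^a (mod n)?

17

Shared key K = 5^4 mod 19.
5^1 ≡ 5 (mod 19)
5^2 = (5^1)^2 ≡ 5^2 = 25 ≡ 6 (mod 19)
5^4 = (5^2)^2 ≡ 6^2 = 36 ≡ 17 (mod 19)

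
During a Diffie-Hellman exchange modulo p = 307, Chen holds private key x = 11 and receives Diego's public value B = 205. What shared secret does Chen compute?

Shared key K = 205^11 mod 307.
205^1 ≡ 205 (mod 307)
205^2 = (205^1)^2 ≡ 205^2 = 42025 ≡ 273 (mod 307)
205^4 = (205^2)^2 ≡ 273^2 = 74529 ≡ 235 (mod 307)
205^8 = (205^4)^2 ≡ 235^2 = 55225 ≡ 272 (mod 307)
205^11 = 205^8 · 205^2 · 205^1 ≡ 272 · 273 · 205 ≡ 192 (mod 307).

192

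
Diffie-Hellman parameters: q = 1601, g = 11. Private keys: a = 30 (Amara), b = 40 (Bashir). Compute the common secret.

Amara sends A = g^a mod q = 11^30 mod 1601.
11^1 ≡ 11 (mod 1601)
11^2 = (11^1)^2 ≡ 11^2 = 121 ≡ 121 (mod 1601)
11^4 = (11^2)^2 ≡ 121^2 = 14641 ≡ 232 (mod 1601)
11^8 = (11^4)^2 ≡ 232^2 = 53824 ≡ 991 (mod 1601)
11^16 = (11^8)^2 ≡ 991^2 = 982081 ≡ 668 (mod 1601)
11^30 = 11^16 · 11^8 · 11^4 · 11^2 ≡ 668 · 991 · 232 · 121 ≡ 1412 (mod 1601).
So A = 1412. Bashir then computes K = A^b mod q = 1412^40 mod 1601.
1412^1 ≡ 1412 (mod 1601)
1412^2 = (1412^1)^2 ≡ 1412^2 = 1993744 ≡ 499 (mod 1601)
1412^4 = (1412^2)^2 ≡ 499^2 = 249001 ≡ 846 (mod 1601)
1412^8 = (1412^4)^2 ≡ 846^2 = 715716 ≡ 69 (mod 1601)
1412^16 = (1412^8)^2 ≡ 69^2 = 4761 ≡ 1559 (mod 1601)
1412^32 = (1412^16)^2 ≡ 1559^2 = 2430481 ≡ 163 (mod 1601)
1412^40 = 1412^32 · 1412^8 ≡ 163 · 69 ≡ 40 (mod 1601).

40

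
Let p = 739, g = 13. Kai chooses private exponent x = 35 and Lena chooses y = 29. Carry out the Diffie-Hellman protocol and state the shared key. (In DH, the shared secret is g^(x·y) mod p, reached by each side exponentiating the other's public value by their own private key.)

Kai sends A = g^x mod p = 13^35 mod 739.
13^1 ≡ 13 (mod 739)
13^2 = (13^1)^2 ≡ 13^2 = 169 ≡ 169 (mod 739)
13^4 = (13^2)^2 ≡ 169^2 = 28561 ≡ 479 (mod 739)
13^8 = (13^4)^2 ≡ 479^2 = 229441 ≡ 351 (mod 739)
13^16 = (13^8)^2 ≡ 351^2 = 123201 ≡ 527 (mod 739)
13^32 = (13^16)^2 ≡ 527^2 = 277729 ≡ 604 (mod 739)
13^35 = 13^32 · 13^2 · 13^1 ≡ 604 · 169 · 13 ≡ 483 (mod 739).
So A = 483. Lena then computes K = A^y mod p = 483^29 mod 739.
483^1 ≡ 483 (mod 739)
483^2 = (483^1)^2 ≡ 483^2 = 233289 ≡ 504 (mod 739)
483^4 = (483^2)^2 ≡ 504^2 = 254016 ≡ 539 (mod 739)
483^8 = (483^4)^2 ≡ 539^2 = 290521 ≡ 94 (mod 739)
483^16 = (483^8)^2 ≡ 94^2 = 8836 ≡ 707 (mod 739)
483^29 = 483^16 · 483^8 · 483^4 · 483^1 ≡ 707 · 94 · 539 · 483 ≡ 217 (mod 739).

217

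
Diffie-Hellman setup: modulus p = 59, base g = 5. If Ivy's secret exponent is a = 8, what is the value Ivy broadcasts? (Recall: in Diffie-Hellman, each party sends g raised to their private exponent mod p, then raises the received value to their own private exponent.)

45

Public value = 5^8 mod 59.
5^1 ≡ 5 (mod 59)
5^2 = (5^1)^2 ≡ 5^2 = 25 ≡ 25 (mod 59)
5^4 = (5^2)^2 ≡ 25^2 = 625 ≡ 35 (mod 59)
5^8 = (5^4)^2 ≡ 35^2 = 1225 ≡ 45 (mod 59)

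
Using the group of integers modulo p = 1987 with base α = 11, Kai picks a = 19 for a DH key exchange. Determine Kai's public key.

1557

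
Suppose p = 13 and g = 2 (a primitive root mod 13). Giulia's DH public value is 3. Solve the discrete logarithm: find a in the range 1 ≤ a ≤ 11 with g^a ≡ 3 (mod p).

4

Try successive powers of 2 modulo 13:
2^1 ≡ 2
2^2 ≡ 4
2^3 ≡ 8
2^4 ≡ 3
Found: a = 4.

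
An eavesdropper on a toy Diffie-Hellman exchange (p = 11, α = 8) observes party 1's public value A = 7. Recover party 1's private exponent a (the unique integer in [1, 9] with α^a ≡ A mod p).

Try successive powers of 8 modulo 11:
8^1 ≡ 8
8^2 ≡ 9
8^3 ≡ 6
8^4 ≡ 4
8^5 ≡ 10
8^6 ≡ 3
8^7 ≡ 2
8^8 ≡ 5
8^9 ≡ 7
Found: a = 9.

9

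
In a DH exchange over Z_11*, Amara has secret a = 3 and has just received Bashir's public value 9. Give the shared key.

Shared key K = 9^3 mod 11.
9^1 ≡ 9 (mod 11)
9^2 = (9^1)^2 ≡ 9^2 = 81 ≡ 4 (mod 11)
9^3 = 9^2 · 9^1 ≡ 4 · 9 ≡ 3 (mod 11).

3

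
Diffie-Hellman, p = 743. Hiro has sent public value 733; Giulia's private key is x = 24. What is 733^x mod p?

Shared key K = 733^24 mod 743.
733^1 ≡ 733 (mod 743)
733^2 = (733^1)^2 ≡ 733^2 = 537289 ≡ 100 (mod 743)
733^4 = (733^2)^2 ≡ 100^2 = 10000 ≡ 341 (mod 743)
733^8 = (733^4)^2 ≡ 341^2 = 116281 ≡ 373 (mod 743)
733^16 = (733^8)^2 ≡ 373^2 = 139129 ≡ 188 (mod 743)
733^24 = 733^16 · 733^8 ≡ 188 · 373 ≡ 282 (mod 743).

282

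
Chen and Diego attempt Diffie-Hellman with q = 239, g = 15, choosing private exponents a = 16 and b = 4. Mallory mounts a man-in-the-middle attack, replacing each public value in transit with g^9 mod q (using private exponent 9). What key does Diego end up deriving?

62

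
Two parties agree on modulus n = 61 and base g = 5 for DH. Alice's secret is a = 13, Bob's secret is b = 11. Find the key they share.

Alice sends A = g^a mod n = 5^13 mod 61.
5^1 ≡ 5 (mod 61)
5^2 = (5^1)^2 ≡ 5^2 = 25 ≡ 25 (mod 61)
5^4 = (5^2)^2 ≡ 25^2 = 625 ≡ 15 (mod 61)
5^8 = (5^4)^2 ≡ 15^2 = 225 ≡ 42 (mod 61)
5^13 = 5^8 · 5^4 · 5^1 ≡ 42 · 15 · 5 ≡ 39 (mod 61).
So A = 39. Bob then computes K = A^b mod n = 39^11 mod 61.
39^1 ≡ 39 (mod 61)
39^2 = (39^1)^2 ≡ 39^2 = 1521 ≡ 57 (mod 61)
39^4 = (39^2)^2 ≡ 57^2 = 3249 ≡ 16 (mod 61)
39^8 = (39^4)^2 ≡ 16^2 = 256 ≡ 12 (mod 61)
39^11 = 39^8 · 39^2 · 39^1 ≡ 12 · 57 · 39 ≡ 19 (mod 61).

19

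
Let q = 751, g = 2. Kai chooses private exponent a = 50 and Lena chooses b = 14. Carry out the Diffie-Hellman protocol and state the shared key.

414

Lena sends B = g^b mod q = 2^14 mod 751.
2^1 ≡ 2 (mod 751)
2^2 = (2^1)^2 ≡ 2^2 = 4 ≡ 4 (mod 751)
2^4 = (2^2)^2 ≡ 4^2 = 16 ≡ 16 (mod 751)
2^8 = (2^4)^2 ≡ 16^2 = 256 ≡ 256 (mod 751)
2^14 = 2^8 · 2^4 · 2^2 ≡ 256 · 16 · 4 ≡ 613 (mod 751).
So B = 613. Kai then computes K = B^a mod q = 613^50 mod 751.
613^1 ≡ 613 (mod 751)
613^2 = (613^1)^2 ≡ 613^2 = 375769 ≡ 269 (mod 751)
613^4 = (613^2)^2 ≡ 269^2 = 72361 ≡ 265 (mod 751)
613^8 = (613^4)^2 ≡ 265^2 = 70225 ≡ 382 (mod 751)
613^16 = (613^8)^2 ≡ 382^2 = 145924 ≡ 230 (mod 751)
613^32 = (613^16)^2 ≡ 230^2 = 52900 ≡ 330 (mod 751)
613^50 = 613^32 · 613^16 · 613^2 ≡ 330 · 230 · 269 ≡ 414 (mod 751).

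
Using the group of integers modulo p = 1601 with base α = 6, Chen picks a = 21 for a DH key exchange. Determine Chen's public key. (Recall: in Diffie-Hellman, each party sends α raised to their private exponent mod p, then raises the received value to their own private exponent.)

1409

Public value = 6^21 (mod 1601).
6^1 ≡ 6 (mod 1601)
6^2 = (6^1)^2 ≡ 6^2 = 36 ≡ 36 (mod 1601)
6^4 = (6^2)^2 ≡ 36^2 = 1296 ≡ 1296 (mod 1601)
6^8 = (6^4)^2 ≡ 1296^2 = 1679616 ≡ 167 (mod 1601)
6^16 = (6^8)^2 ≡ 167^2 = 27889 ≡ 672 (mod 1601)
6^21 = 6^16 · 6^4 · 6^1 ≡ 672 · 1296 · 6 ≡ 1409 (mod 1601).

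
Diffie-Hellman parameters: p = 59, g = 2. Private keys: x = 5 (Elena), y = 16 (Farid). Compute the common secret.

53

Elena sends A = g^x mod p = 2^5 mod 59.
2^1 ≡ 2 (mod 59)
2^2 = (2^1)^2 ≡ 2^2 = 4 ≡ 4 (mod 59)
2^4 = (2^2)^2 ≡ 4^2 = 16 ≡ 16 (mod 59)
2^5 = 2^4 · 2^1 ≡ 16 · 2 ≡ 32 (mod 59).
So A = 32. Farid then computes K = A^y mod p = 32^16 mod 59.
32^1 ≡ 32 (mod 59)
32^2 = (32^1)^2 ≡ 32^2 = 1024 ≡ 21 (mod 59)
32^4 = (32^2)^2 ≡ 21^2 = 441 ≡ 28 (mod 59)
32^8 = (32^4)^2 ≡ 28^2 = 784 ≡ 17 (mod 59)
32^16 = (32^8)^2 ≡ 17^2 = 289 ≡ 53 (mod 59)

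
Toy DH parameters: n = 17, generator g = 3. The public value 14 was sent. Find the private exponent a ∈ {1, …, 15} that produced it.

9

Try successive powers of 3 modulo 17:
3^1 ≡ 3
3^2 ≡ 9
3^3 ≡ 10
3^4 ≡ 13
3^5 ≡ 5
3^6 ≡ 15
3^7 ≡ 11
3^8 ≡ 16
3^9 ≡ 14
Found: a = 9.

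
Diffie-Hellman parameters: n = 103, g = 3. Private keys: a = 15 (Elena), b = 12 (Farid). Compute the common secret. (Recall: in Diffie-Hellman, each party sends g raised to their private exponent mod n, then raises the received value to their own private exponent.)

30

Farid sends B = g^b mod n = 3^12 mod 103.
3^1 ≡ 3 (mod 103)
3^2 = (3^1)^2 ≡ 3^2 = 9 ≡ 9 (mod 103)
3^4 = (3^2)^2 ≡ 9^2 = 81 ≡ 81 (mod 103)
3^8 = (3^4)^2 ≡ 81^2 = 6561 ≡ 72 (mod 103)
3^12 = 3^8 · 3^4 ≡ 72 · 81 ≡ 64 (mod 103).
So B = 64. Elena then computes K = B^a mod n = 64^15 mod 103.
64^1 ≡ 64 (mod 103)
64^2 = (64^1)^2 ≡ 64^2 = 4096 ≡ 79 (mod 103)
64^4 = (64^2)^2 ≡ 79^2 = 6241 ≡ 61 (mod 103)
64^8 = (64^4)^2 ≡ 61^2 = 3721 ≡ 13 (mod 103)
64^15 = 64^8 · 64^4 · 64^2 · 64^1 ≡ 13 · 61 · 79 · 64 ≡ 30 (mod 103).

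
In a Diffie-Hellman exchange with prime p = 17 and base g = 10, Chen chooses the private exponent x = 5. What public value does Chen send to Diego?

Public value = 10^5 mod 17.
10^1 ≡ 10 (mod 17)
10^2 = (10^1)^2 ≡ 10^2 = 100 ≡ 15 (mod 17)
10^4 = (10^2)^2 ≡ 15^2 = 225 ≡ 4 (mod 17)
10^5 = 10^4 · 10^1 ≡ 4 · 10 ≡ 6 (mod 17).

6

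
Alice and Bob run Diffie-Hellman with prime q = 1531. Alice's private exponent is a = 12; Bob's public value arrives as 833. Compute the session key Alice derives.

Shared key K = 833^12 mod 1531.
833^1 ≡ 833 (mod 1531)
833^2 = (833^1)^2 ≡ 833^2 = 693889 ≡ 346 (mod 1531)
833^4 = (833^2)^2 ≡ 346^2 = 119716 ≡ 298 (mod 1531)
833^8 = (833^4)^2 ≡ 298^2 = 88804 ≡ 6 (mod 1531)
833^12 = 833^8 · 833^4 ≡ 6 · 298 ≡ 257 (mod 1531).

257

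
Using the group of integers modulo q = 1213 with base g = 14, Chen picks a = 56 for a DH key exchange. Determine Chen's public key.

Public value = 14^56 mod 1213.
14^1 ≡ 14 (mod 1213)
14^2 = (14^1)^2 ≡ 14^2 = 196 ≡ 196 (mod 1213)
14^4 = (14^2)^2 ≡ 196^2 = 38416 ≡ 813 (mod 1213)
14^8 = (14^4)^2 ≡ 813^2 = 660969 ≡ 1097 (mod 1213)
14^16 = (14^8)^2 ≡ 1097^2 = 1203409 ≡ 113 (mod 1213)
14^32 = (14^16)^2 ≡ 113^2 = 12769 ≡ 639 (mod 1213)
14^56 = 14^32 · 14^16 · 14^8 ≡ 639 · 113 · 1097 ≡ 966 (mod 1213).

966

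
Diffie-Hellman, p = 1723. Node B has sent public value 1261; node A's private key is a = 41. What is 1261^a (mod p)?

Shared key K = 1261^41 mod 1723.
1261^1 ≡ 1261 (mod 1723)
1261^2 = (1261^1)^2 ≡ 1261^2 = 1590121 ≡ 1515 (mod 1723)
1261^4 = (1261^2)^2 ≡ 1515^2 = 2295225 ≡ 189 (mod 1723)
1261^8 = (1261^4)^2 ≡ 189^2 = 35721 ≡ 1261 (mod 1723)
1261^16 = (1261^8)^2 ≡ 1261^2 = 1590121 ≡ 1515 (mod 1723)
1261^32 = (1261^16)^2 ≡ 1515^2 = 2295225 ≡ 189 (mod 1723)
1261^41 = 1261^32 · 1261^8 · 1261^1 ≡ 189 · 1261 · 1261 ≡ 317 (mod 1723).

317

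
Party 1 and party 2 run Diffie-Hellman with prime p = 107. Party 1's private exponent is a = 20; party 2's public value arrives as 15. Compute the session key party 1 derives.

42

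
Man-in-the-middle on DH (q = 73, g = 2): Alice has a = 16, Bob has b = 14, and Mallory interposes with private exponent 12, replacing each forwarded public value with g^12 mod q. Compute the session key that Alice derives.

8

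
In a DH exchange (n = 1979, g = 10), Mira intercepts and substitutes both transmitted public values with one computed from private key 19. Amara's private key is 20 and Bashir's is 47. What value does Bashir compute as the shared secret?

1511

Bashir receives Mira's public value M = 10^19 mod 1979 instead of the honest one.
10^1 ≡ 10 (mod 1979)
10^2 = (10^1)^2 ≡ 10^2 = 100 ≡ 100 (mod 1979)
10^4 = (10^2)^2 ≡ 100^2 = 10000 ≡ 105 (mod 1979)
10^8 = (10^4)^2 ≡ 105^2 = 11025 ≡ 1130 (mod 1979)
10^16 = (10^8)^2 ≡ 1130^2 = 1276900 ≡ 445 (mod 1979)
10^19 = 10^16 · 10^2 · 10^1 ≡ 445 · 100 · 10 ≡ 1704 (mod 1979).
So M = 1704. Bashir computes K = M^47 mod 1979.
1704^1 ≡ 1704 (mod 1979)
1704^2 = (1704^1)^2 ≡ 1704^2 = 2903616 ≡ 423 (mod 1979)
1704^4 = (1704^2)^2 ≡ 423^2 = 178929 ≡ 819 (mod 1979)
1704^8 = (1704^4)^2 ≡ 819^2 = 670761 ≡ 1859 (mod 1979)
1704^16 = (1704^8)^2 ≡ 1859^2 = 3455881 ≡ 547 (mod 1979)
1704^32 = (1704^16)^2 ≡ 547^2 = 299209 ≡ 380 (mod 1979)
1704^47 = 1704^32 · 1704^8 · 1704^4 · 1704^2 · 1704^1 ≡ 380 · 1859 · 819 · 423 · 1704 ≡ 1511 (mod 1979).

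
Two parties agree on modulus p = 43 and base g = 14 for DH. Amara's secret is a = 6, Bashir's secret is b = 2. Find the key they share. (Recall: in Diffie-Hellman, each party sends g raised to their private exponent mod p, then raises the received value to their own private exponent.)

11

Bashir sends B = g^b mod p = 14^2 mod 43.
14^1 ≡ 14 (mod 43)
14^2 = (14^1)^2 ≡ 14^2 = 196 ≡ 24 (mod 43)
So B = 24. Amara then computes K = B^a mod p = 24^6 mod 43.
24^1 ≡ 24 (mod 43)
24^2 = (24^1)^2 ≡ 24^2 = 576 ≡ 17 (mod 43)
24^4 = (24^2)^2 ≡ 17^2 = 289 ≡ 31 (mod 43)
24^6 = 24^4 · 24^2 ≡ 31 · 17 ≡ 11 (mod 43).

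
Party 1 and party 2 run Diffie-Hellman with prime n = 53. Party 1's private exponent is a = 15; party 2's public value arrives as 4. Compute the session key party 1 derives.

Shared key K = 4^15 mod 53.
4^1 ≡ 4 (mod 53)
4^2 = (4^1)^2 ≡ 4^2 = 16 ≡ 16 (mod 53)
4^4 = (4^2)^2 ≡ 16^2 = 256 ≡ 44 (mod 53)
4^8 = (4^4)^2 ≡ 44^2 = 1936 ≡ 28 (mod 53)
4^15 = 4^8 · 4^4 · 4^2 · 4^1 ≡ 28 · 44 · 16 · 4 ≡ 37 (mod 53).

37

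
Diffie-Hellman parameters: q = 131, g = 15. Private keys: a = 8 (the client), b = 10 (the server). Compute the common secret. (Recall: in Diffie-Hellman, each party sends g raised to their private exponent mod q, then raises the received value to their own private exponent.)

113

The client sends A = g^a mod q = 15^8 mod 131.
15^1 ≡ 15 (mod 131)
15^2 = (15^1)^2 ≡ 15^2 = 225 ≡ 94 (mod 131)
15^4 = (15^2)^2 ≡ 94^2 = 8836 ≡ 59 (mod 131)
15^8 = (15^4)^2 ≡ 59^2 = 3481 ≡ 75 (mod 131)
So A = 75. The server then computes K = A^b mod q = 75^10 mod 131.
75^1 ≡ 75 (mod 131)
75^2 = (75^1)^2 ≡ 75^2 = 5625 ≡ 123 (mod 131)
75^4 = (75^2)^2 ≡ 123^2 = 15129 ≡ 64 (mod 131)
75^8 = (75^4)^2 ≡ 64^2 = 4096 ≡ 35 (mod 131)
75^10 = 75^8 · 75^2 ≡ 35 · 123 ≡ 113 (mod 131).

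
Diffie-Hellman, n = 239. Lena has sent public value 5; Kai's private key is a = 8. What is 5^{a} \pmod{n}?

99

Shared key K = 5^8 mod 239.
5^1 ≡ 5 (mod 239)
5^2 = (5^1)^2 ≡ 5^2 = 25 ≡ 25 (mod 239)
5^4 = (5^2)^2 ≡ 25^2 = 625 ≡ 147 (mod 239)
5^8 = (5^4)^2 ≡ 147^2 = 21609 ≡ 99 (mod 239)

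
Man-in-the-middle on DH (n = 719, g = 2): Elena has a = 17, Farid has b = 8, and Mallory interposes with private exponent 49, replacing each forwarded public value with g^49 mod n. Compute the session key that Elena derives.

363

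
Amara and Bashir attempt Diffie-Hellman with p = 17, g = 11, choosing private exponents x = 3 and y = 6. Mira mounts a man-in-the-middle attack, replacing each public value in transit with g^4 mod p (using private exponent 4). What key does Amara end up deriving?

Amara receives Mira's public value M = 11^4 mod 17 instead of the honest one.
11^1 ≡ 11 (mod 17)
11^2 = (11^1)^2 ≡ 11^2 = 121 ≡ 2 (mod 17)
11^4 = (11^2)^2 ≡ 2^2 = 4 ≡ 4 (mod 17)
So M = 4. Amara computes K = M^3 mod 17.
4^1 ≡ 4 (mod 17)
4^2 = (4^1)^2 ≡ 4^2 = 16 ≡ 16 (mod 17)
4^3 = 4^2 · 4^1 ≡ 16 · 4 ≡ 13 (mod 17).

13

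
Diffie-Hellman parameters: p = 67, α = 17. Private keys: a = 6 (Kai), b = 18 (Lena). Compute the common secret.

Lena sends B = α^b mod p = 17^18 mod 67.
17^1 ≡ 17 (mod 67)
17^2 = (17^1)^2 ≡ 17^2 = 289 ≡ 21 (mod 67)
17^4 = (17^2)^2 ≡ 21^2 = 441 ≡ 39 (mod 67)
17^8 = (17^4)^2 ≡ 39^2 = 1521 ≡ 47 (mod 67)
17^16 = (17^8)^2 ≡ 47^2 = 2209 ≡ 65 (mod 67)
17^18 = 17^16 · 17^2 ≡ 65 · 21 ≡ 25 (mod 67).
So B = 25. Kai then computes K = B^a mod p = 25^6 mod 67.
25^1 ≡ 25 (mod 67)
25^2 = (25^1)^2 ≡ 25^2 = 625 ≡ 22 (mod 67)
25^4 = (25^2)^2 ≡ 22^2 = 484 ≡ 15 (mod 67)
25^6 = 25^4 · 25^2 ≡ 15 · 22 ≡ 62 (mod 67).

62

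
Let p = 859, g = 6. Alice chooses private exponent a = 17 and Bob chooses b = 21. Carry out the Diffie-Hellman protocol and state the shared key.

219

Bob sends B = g^b mod p = 6^21 mod 859.
6^1 ≡ 6 (mod 859)
6^2 = (6^1)^2 ≡ 6^2 = 36 ≡ 36 (mod 859)
6^4 = (6^2)^2 ≡ 36^2 = 1296 ≡ 437 (mod 859)
6^8 = (6^4)^2 ≡ 437^2 = 190969 ≡ 271 (mod 859)
6^16 = (6^8)^2 ≡ 271^2 = 73441 ≡ 426 (mod 859)
6^21 = 6^16 · 6^4 · 6^1 ≡ 426 · 437 · 6 ≡ 272 (mod 859).
So B = 272. Alice then computes K = B^a mod p = 272^17 mod 859.
272^1 ≡ 272 (mod 859)
272^2 = (272^1)^2 ≡ 272^2 = 73984 ≡ 110 (mod 859)
272^4 = (272^2)^2 ≡ 110^2 = 12100 ≡ 74 (mod 859)
272^8 = (272^4)^2 ≡ 74^2 = 5476 ≡ 322 (mod 859)
272^16 = (272^8)^2 ≡ 322^2 = 103684 ≡ 604 (mod 859)
272^17 = 272^16 · 272^1 ≡ 604 · 272 ≡ 219 (mod 859).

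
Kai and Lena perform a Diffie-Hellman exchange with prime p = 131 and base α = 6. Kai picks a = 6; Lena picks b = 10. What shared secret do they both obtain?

39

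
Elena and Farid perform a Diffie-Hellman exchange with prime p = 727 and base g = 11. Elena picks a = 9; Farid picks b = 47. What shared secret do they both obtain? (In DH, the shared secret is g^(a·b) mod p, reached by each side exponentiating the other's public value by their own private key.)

439

Farid sends B = g^b mod p = 11^47 mod 727.
11^1 ≡ 11 (mod 727)
11^2 = (11^1)^2 ≡ 11^2 = 121 ≡ 121 (mod 727)
11^4 = (11^2)^2 ≡ 121^2 = 14641 ≡ 101 (mod 727)
11^8 = (11^4)^2 ≡ 101^2 = 10201 ≡ 23 (mod 727)
11^16 = (11^8)^2 ≡ 23^2 = 529 ≡ 529 (mod 727)
11^32 = (11^16)^2 ≡ 529^2 = 279841 ≡ 673 (mod 727)
11^47 = 11^32 · 11^8 · 11^4 · 11^2 · 11^1 ≡ 673 · 23 · 101 · 121 · 11 ≡ 245 (mod 727).
So B = 245. Elena then computes K = B^a mod p = 245^9 mod 727.
245^1 ≡ 245 (mod 727)
245^2 = (245^1)^2 ≡ 245^2 = 60025 ≡ 411 (mod 727)
245^4 = (245^2)^2 ≡ 411^2 = 168921 ≡ 257 (mod 727)
245^8 = (245^4)^2 ≡ 257^2 = 66049 ≡ 619 (mod 727)
245^9 = 245^8 · 245^1 ≡ 619 · 245 ≡ 439 (mod 727).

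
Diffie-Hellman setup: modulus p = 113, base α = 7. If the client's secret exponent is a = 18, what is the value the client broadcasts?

28

Public value = 7^18 mod 113.
7^1 ≡ 7 (mod 113)
7^2 = (7^1)^2 ≡ 7^2 = 49 ≡ 49 (mod 113)
7^4 = (7^2)^2 ≡ 49^2 = 2401 ≡ 28 (mod 113)
7^8 = (7^4)^2 ≡ 28^2 = 784 ≡ 106 (mod 113)
7^16 = (7^8)^2 ≡ 106^2 = 11236 ≡ 49 (mod 113)
7^18 = 7^16 · 7^2 ≡ 49 · 49 ≡ 28 (mod 113).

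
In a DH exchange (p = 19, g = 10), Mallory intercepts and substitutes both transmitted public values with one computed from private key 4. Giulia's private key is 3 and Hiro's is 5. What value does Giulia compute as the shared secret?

7

Giulia receives Mallory's public value M = 10^4 mod 19 instead of the honest one.
10^1 ≡ 10 (mod 19)
10^2 = (10^1)^2 ≡ 10^2 = 100 ≡ 5 (mod 19)
10^4 = (10^2)^2 ≡ 5^2 = 25 ≡ 6 (mod 19)
So M = 6. Giulia computes K = M^3 mod 19.
6^1 ≡ 6 (mod 19)
6^2 = (6^1)^2 ≡ 6^2 = 36 ≡ 17 (mod 19)
6^3 = 6^2 · 6^1 ≡ 17 · 6 ≡ 7 (mod 19).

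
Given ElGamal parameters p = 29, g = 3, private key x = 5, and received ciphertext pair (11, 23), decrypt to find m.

12

Shared mask s = c₁^x mod p = 11^5 mod 29.
11^1 ≡ 11 (mod 29)
11^2 = (11^1)^2 ≡ 11^2 = 121 ≡ 5 (mod 29)
11^4 = (11^2)^2 ≡ 5^2 = 25 ≡ 25 (mod 29)
11^5 = 11^4 · 11^1 ≡ 25 · 11 ≡ 14 (mod 29).
So s = 14; s⁻¹ ≡ 27 (mod 29).
m = c₂ · s⁻¹ mod 29 = 23 · 27 mod 29 = 12.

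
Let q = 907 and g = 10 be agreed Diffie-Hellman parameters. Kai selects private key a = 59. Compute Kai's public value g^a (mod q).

Public value = 10^59 (mod 907).
10^1 ≡ 10 (mod 907)
10^2 = (10^1)^2 ≡ 10^2 = 100 ≡ 100 (mod 907)
10^4 = (10^2)^2 ≡ 100^2 = 10000 ≡ 23 (mod 907)
10^8 = (10^4)^2 ≡ 23^2 = 529 ≡ 529 (mod 907)
10^16 = (10^8)^2 ≡ 529^2 = 279841 ≡ 485 (mod 907)
10^32 = (10^16)^2 ≡ 485^2 = 235225 ≡ 312 (mod 907)
10^59 = 10^32 · 10^16 · 10^8 · 10^2 · 10^1 ≡ 312 · 485 · 529 · 100 · 10 ≡ 21 (mod 907).

21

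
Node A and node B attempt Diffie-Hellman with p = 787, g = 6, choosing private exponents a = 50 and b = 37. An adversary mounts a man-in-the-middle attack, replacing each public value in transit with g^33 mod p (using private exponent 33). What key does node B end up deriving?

304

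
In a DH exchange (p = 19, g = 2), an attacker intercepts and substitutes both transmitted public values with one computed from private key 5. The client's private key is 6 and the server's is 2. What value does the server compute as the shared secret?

17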